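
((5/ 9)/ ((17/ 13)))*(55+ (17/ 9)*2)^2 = 1467.74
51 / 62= 0.82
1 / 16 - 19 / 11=-293 / 176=-1.66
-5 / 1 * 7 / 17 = -35 / 17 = -2.06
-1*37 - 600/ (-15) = 3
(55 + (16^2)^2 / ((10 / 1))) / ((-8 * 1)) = -33043 / 40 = -826.08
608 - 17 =591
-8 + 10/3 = -14/3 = -4.67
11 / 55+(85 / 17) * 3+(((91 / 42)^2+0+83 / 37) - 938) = -6099643 / 6660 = -915.86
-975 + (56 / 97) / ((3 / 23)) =-282437 / 291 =-970.57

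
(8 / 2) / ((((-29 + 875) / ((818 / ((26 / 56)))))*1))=45808 / 5499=8.33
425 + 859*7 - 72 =6366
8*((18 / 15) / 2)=24 / 5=4.80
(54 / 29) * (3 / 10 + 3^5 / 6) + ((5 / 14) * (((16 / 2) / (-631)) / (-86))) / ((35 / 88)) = 14645984792 / 192779965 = 75.97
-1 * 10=-10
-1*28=-28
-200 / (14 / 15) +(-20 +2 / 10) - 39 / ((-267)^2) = -194690714 / 831705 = -234.09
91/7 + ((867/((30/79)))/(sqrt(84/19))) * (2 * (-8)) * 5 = 13 -91324 * sqrt(399)/21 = -86853.45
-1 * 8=-8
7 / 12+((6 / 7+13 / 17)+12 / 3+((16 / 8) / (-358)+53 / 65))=116552351 / 16614780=7.01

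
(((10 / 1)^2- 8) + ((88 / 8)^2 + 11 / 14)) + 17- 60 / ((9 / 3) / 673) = -185209 / 14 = -13229.21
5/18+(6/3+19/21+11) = 14.18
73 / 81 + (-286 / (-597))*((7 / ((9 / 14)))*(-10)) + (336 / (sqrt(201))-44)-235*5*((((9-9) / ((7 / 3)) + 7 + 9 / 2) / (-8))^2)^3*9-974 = -25523127433808105 / 270431944704 + 112*sqrt(201) / 67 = -94355.41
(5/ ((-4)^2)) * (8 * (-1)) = -2.50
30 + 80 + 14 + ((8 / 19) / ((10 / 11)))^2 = 1121036 / 9025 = 124.21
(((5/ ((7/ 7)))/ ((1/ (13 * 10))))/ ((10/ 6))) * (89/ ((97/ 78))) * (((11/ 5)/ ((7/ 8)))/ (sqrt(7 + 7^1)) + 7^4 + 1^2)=23824944 * sqrt(14)/ 4753 + 6503126760/ 97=67061299.39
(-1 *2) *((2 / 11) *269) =-1076 / 11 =-97.82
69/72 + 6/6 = 47/24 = 1.96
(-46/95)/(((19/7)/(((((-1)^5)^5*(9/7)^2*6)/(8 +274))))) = 3726/593845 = 0.01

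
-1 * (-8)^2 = -64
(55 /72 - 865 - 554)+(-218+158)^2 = 157087 /72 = 2181.76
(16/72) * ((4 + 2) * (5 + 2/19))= 388/57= 6.81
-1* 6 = -6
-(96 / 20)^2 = -576 / 25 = -23.04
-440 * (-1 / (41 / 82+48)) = 880 / 97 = 9.07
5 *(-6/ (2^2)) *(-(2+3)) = 75/ 2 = 37.50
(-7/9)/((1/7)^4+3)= -16807/64836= -0.26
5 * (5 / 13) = 25 / 13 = 1.92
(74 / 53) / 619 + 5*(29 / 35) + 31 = 8071040 / 229649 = 35.15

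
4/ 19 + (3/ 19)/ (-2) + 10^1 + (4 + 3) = 651/ 38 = 17.13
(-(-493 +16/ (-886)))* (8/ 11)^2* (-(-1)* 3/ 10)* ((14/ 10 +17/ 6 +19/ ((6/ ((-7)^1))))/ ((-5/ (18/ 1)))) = 33840854208/ 6700375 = 5050.59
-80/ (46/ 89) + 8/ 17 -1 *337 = -192103/ 391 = -491.31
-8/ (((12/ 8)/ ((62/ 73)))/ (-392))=388864/ 219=1775.63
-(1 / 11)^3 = -1 / 1331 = -0.00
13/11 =1.18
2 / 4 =0.50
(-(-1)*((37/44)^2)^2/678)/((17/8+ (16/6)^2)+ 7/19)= 106827177/1391206091968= 0.00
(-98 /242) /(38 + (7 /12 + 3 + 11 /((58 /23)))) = -17052 /1934669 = -0.01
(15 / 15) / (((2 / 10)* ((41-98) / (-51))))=85 / 19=4.47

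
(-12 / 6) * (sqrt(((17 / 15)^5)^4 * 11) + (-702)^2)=-985608 - 4031987800898 * sqrt(11) / 576650390625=-985631.19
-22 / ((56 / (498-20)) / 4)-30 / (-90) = -15767 / 21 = -750.81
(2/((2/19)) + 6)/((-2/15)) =-375/2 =-187.50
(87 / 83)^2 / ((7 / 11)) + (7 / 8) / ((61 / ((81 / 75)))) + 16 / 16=1613194547 / 588320600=2.74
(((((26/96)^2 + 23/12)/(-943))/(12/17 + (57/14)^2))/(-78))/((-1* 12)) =-763861/5855303241216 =-0.00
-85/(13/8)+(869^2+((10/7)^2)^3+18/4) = 2309822111007/3058874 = 755121.69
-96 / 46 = -48 / 23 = -2.09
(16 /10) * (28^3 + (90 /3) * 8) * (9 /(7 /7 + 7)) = 199728 /5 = 39945.60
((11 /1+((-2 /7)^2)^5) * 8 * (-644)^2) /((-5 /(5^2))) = -182483900.14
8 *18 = 144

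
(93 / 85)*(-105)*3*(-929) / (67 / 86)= 468098946 / 1139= 410973.61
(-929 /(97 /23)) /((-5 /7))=149569 /485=308.39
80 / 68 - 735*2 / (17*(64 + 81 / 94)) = -2320 / 14807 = -0.16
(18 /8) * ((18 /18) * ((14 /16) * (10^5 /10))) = 39375 /2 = 19687.50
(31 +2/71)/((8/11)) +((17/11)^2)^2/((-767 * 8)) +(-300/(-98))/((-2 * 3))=1646815274355/39067941913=42.15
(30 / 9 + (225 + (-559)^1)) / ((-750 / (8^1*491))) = 1948288 / 1125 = 1731.81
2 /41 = 0.05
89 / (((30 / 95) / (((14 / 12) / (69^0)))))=11837 / 36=328.81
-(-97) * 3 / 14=291 / 14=20.79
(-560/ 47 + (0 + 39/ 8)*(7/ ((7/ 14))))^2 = 112169281/ 35344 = 3173.64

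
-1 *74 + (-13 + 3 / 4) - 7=-373 / 4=-93.25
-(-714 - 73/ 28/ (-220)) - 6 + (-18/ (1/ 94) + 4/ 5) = -1211317/ 1232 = -983.21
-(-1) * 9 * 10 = 90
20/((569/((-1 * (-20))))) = 400/569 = 0.70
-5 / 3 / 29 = -5 / 87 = -0.06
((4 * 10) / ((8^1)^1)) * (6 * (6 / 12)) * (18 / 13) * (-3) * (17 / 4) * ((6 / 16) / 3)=-6885 / 208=-33.10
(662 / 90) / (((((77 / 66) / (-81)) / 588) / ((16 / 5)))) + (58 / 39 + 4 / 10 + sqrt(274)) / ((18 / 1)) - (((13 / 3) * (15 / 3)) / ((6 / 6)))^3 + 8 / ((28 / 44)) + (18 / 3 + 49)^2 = -19820616134 / 20475 + sqrt(274) / 18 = -968038.94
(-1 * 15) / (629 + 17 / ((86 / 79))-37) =-258 / 10451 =-0.02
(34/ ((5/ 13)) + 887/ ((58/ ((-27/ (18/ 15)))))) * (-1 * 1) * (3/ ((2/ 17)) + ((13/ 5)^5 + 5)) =138397990933/ 3625000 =38178.76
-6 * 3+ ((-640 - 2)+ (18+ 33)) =-609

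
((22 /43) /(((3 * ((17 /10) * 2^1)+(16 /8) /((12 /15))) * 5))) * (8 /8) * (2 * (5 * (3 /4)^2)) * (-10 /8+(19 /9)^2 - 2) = 21505 /393192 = 0.05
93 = 93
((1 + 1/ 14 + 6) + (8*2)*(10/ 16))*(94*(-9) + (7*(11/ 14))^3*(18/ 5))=-1180899/ 280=-4217.50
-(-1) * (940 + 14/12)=5647/6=941.17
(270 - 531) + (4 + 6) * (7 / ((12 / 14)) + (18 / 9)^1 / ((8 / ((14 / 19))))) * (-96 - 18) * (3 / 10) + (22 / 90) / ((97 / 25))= -2721086 / 873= -3116.94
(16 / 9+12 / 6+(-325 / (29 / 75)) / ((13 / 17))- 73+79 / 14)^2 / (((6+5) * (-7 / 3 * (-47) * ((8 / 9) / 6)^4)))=355284813635579763 / 152714619904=2326462.35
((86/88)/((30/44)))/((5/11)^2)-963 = -717047/750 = -956.06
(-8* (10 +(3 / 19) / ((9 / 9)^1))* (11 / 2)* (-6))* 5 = 254760 / 19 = 13408.42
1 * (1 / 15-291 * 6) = -26189 / 15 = -1745.93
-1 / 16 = -0.06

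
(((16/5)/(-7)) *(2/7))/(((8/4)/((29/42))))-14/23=-77366/118335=-0.65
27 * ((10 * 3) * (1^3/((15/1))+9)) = 7344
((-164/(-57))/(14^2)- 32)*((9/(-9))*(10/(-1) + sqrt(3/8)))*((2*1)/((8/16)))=-3573400/2793 + 89335*sqrt(6)/2793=-1201.07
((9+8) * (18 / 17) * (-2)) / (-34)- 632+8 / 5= -53494 / 85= -629.34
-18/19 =-0.95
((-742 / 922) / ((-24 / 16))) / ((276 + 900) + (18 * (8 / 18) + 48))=53 / 121704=0.00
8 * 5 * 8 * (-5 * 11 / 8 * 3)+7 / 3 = -19793 / 3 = -6597.67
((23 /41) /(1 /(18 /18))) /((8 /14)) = 161 /164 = 0.98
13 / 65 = 0.20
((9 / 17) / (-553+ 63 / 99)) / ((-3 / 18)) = 297 / 51646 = 0.01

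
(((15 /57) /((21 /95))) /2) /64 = 0.01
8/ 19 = 0.42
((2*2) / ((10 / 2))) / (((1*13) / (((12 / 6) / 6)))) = 4 / 195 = 0.02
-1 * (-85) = 85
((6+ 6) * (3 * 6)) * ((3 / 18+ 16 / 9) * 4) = 1680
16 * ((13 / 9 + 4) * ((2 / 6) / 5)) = 784 / 135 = 5.81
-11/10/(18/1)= -11/180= -0.06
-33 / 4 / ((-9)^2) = -11 / 108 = -0.10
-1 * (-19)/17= 19/17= 1.12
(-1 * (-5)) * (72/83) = 360/83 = 4.34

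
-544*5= -2720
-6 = -6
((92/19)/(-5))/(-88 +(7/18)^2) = 0.01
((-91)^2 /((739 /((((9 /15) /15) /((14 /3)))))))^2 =0.01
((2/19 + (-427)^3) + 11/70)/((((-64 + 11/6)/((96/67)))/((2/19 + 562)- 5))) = 999677077.58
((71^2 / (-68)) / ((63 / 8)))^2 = 101646724 / 1147041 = 88.62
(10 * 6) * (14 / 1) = 840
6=6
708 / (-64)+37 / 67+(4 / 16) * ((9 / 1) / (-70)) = -395551 / 37520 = -10.54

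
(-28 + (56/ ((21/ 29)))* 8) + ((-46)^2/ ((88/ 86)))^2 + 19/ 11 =1552493066/ 363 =4276840.40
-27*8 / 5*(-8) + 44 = 1948 / 5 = 389.60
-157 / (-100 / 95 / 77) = 229691 / 20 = 11484.55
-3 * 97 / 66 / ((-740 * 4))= 97 / 65120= 0.00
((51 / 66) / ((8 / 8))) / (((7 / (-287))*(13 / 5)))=-3485 / 286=-12.19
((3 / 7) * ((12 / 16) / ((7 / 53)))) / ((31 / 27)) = 12879 / 6076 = 2.12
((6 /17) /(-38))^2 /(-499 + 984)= 9 /50599565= 0.00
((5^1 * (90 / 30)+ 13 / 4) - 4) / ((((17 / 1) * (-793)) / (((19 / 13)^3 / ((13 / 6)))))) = -1172889 / 770061682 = -0.00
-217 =-217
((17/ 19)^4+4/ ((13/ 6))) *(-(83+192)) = -1158706175/ 1694173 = -683.94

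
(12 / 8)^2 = 9 / 4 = 2.25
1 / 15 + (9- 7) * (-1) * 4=-7.93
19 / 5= 3.80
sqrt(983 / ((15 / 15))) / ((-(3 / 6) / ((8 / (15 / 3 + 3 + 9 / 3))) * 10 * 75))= -8 * sqrt(983) / 4125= -0.06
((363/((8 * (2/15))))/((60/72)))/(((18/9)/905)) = 2956635/16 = 184789.69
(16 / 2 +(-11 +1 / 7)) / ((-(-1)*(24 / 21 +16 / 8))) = -10 / 11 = -0.91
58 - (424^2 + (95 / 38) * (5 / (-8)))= -2875463 / 16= -179716.44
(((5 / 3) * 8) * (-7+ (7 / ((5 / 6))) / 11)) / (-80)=343 / 330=1.04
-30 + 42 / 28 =-57 / 2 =-28.50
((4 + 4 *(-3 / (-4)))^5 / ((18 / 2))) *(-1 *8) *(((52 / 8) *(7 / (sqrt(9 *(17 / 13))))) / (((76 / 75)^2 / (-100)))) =23897453125 *sqrt(221) / 18411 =19296137.15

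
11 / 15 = 0.73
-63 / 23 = -2.74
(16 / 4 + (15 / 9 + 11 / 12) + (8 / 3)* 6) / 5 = 271 / 60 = 4.52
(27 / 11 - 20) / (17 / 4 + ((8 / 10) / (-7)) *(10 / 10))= -140 / 33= -4.24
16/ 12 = 4/ 3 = 1.33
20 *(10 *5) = 1000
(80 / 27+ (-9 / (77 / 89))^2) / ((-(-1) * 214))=17797547 / 34257762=0.52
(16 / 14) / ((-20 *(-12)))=1 / 210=0.00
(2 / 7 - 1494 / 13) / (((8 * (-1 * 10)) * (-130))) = -326 / 29575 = -0.01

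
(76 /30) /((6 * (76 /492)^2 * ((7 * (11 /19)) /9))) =15129 /385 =39.30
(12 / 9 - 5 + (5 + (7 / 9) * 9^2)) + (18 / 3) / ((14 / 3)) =1378 / 21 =65.62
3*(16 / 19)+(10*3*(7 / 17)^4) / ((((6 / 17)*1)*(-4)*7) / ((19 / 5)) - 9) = 285876566 / 116590403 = 2.45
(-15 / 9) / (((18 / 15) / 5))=-125 / 18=-6.94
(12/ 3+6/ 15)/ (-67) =-22/ 335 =-0.07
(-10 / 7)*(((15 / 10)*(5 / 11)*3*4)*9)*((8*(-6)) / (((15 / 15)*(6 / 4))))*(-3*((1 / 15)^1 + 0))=-673.25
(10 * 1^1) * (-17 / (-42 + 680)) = -85 / 319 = -0.27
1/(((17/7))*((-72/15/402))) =-2345/68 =-34.49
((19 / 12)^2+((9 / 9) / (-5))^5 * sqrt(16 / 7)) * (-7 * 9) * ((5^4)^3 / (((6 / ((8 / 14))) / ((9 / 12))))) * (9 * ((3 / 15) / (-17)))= 158642578125 / 544- 2531250 * sqrt(7) / 119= 291566108.46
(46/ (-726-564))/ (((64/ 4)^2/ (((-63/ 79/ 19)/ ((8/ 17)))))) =8211/ 660920320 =0.00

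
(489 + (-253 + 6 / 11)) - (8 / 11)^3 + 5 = 320985 / 1331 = 241.16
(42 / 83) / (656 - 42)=21 / 25481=0.00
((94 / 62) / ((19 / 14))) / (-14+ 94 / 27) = -8883 / 83638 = -0.11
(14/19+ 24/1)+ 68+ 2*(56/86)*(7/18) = 685618/7353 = 93.24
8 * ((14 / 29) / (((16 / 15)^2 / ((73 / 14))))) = 16425 / 928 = 17.70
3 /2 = 1.50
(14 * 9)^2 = 15876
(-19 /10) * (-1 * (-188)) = -1786 /5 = -357.20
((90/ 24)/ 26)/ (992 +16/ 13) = 5/ 34432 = 0.00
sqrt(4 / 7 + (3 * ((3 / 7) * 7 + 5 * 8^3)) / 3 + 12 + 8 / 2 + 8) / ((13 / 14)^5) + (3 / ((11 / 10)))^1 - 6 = -36 / 11 + 76832 * sqrt(126791) / 371293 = 70.41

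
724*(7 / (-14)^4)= 181 / 1372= 0.13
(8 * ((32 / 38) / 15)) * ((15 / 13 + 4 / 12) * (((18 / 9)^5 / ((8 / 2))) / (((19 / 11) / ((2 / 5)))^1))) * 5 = 1306624 / 211185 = 6.19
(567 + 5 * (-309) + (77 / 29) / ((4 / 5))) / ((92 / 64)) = -452252 / 667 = -678.04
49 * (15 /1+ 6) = 1029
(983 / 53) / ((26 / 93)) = 91419 / 1378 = 66.34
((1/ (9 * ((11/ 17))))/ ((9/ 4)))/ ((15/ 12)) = 272/ 4455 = 0.06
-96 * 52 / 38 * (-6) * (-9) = -134784 / 19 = -7093.89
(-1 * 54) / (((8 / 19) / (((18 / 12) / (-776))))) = 1539 / 6208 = 0.25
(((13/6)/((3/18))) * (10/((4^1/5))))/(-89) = -325/178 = -1.83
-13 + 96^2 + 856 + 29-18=10070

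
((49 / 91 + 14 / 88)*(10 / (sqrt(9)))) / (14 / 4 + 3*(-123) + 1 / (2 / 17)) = -95 / 14586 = -0.01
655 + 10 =665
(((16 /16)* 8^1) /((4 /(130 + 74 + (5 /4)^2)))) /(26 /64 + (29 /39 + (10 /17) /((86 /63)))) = 375064404 /1442105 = 260.08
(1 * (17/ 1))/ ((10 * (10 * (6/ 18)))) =51/ 100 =0.51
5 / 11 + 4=49 / 11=4.45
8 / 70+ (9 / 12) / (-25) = 59 / 700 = 0.08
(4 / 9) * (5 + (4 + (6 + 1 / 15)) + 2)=1024 / 135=7.59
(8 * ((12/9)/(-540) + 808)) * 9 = 58175.82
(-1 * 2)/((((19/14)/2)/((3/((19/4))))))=-672/361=-1.86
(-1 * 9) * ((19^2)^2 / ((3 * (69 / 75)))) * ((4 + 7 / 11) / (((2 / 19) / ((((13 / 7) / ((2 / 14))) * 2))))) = -123124022775 / 253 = -486656216.50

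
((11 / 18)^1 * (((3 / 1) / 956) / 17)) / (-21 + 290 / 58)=-11 / 1560192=-0.00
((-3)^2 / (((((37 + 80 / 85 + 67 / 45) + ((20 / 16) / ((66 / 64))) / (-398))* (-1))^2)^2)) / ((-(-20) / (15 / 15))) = 14154720298247253238111125 / 76008923781657593456208520167424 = 0.00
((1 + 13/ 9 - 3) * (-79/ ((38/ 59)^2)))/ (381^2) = 1374995/ 1886512356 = 0.00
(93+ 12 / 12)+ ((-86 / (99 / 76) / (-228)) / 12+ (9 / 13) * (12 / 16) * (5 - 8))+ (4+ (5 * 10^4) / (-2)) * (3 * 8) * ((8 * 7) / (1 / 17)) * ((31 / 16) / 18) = -2848185732517 / 46332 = -61473403.53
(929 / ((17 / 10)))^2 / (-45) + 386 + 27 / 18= -32505865 / 5202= -6248.72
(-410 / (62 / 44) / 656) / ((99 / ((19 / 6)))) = -0.01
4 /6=2 /3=0.67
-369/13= -28.38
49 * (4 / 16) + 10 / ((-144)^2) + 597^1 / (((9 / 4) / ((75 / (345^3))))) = 7727141519 / 630737280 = 12.25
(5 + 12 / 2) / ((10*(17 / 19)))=209 / 170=1.23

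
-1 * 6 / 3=-2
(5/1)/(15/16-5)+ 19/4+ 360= 18903/52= 363.52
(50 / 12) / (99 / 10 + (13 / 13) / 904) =56500 / 134259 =0.42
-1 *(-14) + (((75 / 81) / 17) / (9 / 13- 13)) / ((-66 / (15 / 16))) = 72382789 / 5170176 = 14.00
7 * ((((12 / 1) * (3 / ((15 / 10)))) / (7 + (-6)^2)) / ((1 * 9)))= 56 / 129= 0.43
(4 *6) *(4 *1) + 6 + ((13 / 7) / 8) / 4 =22861 / 224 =102.06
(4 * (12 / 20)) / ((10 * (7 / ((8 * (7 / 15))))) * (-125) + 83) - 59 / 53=-2670229 / 2396395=-1.11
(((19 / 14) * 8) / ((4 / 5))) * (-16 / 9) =-1520 / 63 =-24.13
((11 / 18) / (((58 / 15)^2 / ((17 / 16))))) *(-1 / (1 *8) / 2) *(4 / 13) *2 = -4675 / 2798848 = -0.00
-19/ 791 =-0.02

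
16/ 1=16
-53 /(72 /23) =-1219 /72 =-16.93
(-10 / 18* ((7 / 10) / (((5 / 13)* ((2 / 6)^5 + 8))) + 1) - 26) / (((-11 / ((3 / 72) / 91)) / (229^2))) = 244934238383 / 4205401200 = 58.24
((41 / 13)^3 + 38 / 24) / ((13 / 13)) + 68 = 2661547 / 26364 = 100.95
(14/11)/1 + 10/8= 111/44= 2.52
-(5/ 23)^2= -25/ 529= -0.05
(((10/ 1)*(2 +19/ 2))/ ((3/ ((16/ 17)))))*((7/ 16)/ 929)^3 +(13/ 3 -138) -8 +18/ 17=-1471861107984619/ 10467845001984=-140.61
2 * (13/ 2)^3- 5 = 2177/ 4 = 544.25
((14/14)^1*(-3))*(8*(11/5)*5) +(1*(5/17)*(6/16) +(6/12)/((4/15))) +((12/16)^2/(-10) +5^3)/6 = -3936233/16320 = -241.19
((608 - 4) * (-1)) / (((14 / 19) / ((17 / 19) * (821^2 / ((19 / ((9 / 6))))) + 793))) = -5277244187 / 133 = -39678527.72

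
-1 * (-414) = 414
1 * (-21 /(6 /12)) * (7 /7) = -42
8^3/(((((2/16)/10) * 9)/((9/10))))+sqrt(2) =4097.41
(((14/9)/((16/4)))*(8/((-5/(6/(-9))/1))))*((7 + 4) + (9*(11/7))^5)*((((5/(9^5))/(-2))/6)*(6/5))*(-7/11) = 3458212864/2734263945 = 1.26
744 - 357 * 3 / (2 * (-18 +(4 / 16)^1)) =54966 / 71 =774.17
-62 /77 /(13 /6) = -372 /1001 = -0.37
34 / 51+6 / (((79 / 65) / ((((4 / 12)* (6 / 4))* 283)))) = 699.21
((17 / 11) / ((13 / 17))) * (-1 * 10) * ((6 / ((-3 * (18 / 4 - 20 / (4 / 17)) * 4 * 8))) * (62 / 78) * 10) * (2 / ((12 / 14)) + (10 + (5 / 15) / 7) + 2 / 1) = -33820225 / 18855837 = -1.79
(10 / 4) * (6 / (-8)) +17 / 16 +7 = 99 / 16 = 6.19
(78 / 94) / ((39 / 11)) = 11 / 47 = 0.23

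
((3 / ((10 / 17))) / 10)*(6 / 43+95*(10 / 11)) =521679 / 11825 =44.12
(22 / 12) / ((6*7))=11 / 252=0.04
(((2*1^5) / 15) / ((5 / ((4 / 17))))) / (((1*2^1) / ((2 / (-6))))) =-4 / 3825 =-0.00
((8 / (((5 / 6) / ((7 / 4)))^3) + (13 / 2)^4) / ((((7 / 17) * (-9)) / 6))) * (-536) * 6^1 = 8470289678 / 875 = 9680331.06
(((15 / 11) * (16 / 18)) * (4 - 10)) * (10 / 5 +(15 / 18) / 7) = -3560 / 231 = -15.41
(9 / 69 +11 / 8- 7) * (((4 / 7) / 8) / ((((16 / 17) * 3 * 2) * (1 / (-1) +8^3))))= -5729 / 42122752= -0.00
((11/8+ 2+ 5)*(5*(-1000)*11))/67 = -6875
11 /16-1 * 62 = -981 /16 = -61.31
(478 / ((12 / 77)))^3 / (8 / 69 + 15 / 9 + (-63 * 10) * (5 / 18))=-143348685347021 / 860544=-166579146.85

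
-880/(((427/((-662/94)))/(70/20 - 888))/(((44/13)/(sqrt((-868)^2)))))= -46459160/928109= -50.06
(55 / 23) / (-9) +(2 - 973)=-971.27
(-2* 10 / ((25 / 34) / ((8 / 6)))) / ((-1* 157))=544 / 2355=0.23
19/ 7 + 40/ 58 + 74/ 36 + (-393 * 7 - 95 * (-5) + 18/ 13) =-107789443/ 47502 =-2269.16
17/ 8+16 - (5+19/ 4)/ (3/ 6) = -11/ 8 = -1.38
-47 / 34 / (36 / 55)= -2585 / 1224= -2.11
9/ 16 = 0.56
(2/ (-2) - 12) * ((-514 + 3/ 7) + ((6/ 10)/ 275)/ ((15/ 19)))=321301396/ 48125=6676.39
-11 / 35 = -0.31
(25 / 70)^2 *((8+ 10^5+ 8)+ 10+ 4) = 178625 / 14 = 12758.93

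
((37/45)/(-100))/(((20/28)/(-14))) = 1813/11250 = 0.16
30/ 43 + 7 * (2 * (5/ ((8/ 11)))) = 16675/ 172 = 96.95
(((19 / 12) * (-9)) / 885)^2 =0.00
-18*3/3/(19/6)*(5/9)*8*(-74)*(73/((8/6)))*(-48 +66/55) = -91012896/19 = -4790152.42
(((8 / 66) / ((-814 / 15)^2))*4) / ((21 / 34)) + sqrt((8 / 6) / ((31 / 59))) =3400 / 12754973 + 2*sqrt(5487) / 93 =1.59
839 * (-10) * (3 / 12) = -4195 / 2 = -2097.50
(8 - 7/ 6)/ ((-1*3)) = -41/ 18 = -2.28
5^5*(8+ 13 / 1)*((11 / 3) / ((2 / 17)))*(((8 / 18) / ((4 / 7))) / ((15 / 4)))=11453750 / 27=424212.96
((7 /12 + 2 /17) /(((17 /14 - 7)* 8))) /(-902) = 91 /5419872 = 0.00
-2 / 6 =-1 / 3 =-0.33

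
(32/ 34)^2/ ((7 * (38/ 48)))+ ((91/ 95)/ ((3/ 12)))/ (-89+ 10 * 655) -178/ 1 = -2426644818/ 13645135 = -177.84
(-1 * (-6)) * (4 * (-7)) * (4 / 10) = -336 / 5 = -67.20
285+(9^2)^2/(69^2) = 286.38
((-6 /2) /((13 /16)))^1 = -48 /13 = -3.69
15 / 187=0.08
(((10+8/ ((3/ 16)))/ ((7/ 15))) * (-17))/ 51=-790/ 21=-37.62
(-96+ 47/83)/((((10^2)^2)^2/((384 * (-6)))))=71289/32421875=0.00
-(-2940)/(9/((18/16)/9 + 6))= 12005/6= 2000.83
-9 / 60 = -3 / 20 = -0.15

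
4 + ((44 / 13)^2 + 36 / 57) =51656 / 3211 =16.09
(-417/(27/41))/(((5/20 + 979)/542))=-12355432/35253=-350.48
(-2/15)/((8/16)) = -4/15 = -0.27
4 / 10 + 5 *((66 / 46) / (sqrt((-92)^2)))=5057 / 10580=0.48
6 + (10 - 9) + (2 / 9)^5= 413375 / 59049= 7.00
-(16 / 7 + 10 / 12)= -131 / 42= -3.12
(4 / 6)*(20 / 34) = 0.39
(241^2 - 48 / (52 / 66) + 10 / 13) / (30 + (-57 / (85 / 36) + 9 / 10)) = 128226070 / 14937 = 8584.46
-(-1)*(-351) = -351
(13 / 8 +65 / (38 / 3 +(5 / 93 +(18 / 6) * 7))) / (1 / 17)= 189397 / 3136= 60.39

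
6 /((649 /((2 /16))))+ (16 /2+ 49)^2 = 8434407 /2596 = 3249.00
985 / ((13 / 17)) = 16745 / 13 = 1288.08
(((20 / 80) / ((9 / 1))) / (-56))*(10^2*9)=-25 / 56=-0.45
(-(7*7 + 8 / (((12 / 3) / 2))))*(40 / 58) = -36.55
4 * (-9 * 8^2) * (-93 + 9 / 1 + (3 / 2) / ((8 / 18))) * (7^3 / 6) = 10619280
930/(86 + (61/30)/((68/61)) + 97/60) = 1897200/182459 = 10.40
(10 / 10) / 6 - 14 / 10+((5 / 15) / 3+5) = 349 / 90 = 3.88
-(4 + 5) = -9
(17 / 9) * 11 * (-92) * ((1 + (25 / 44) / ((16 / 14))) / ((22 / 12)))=-206057 / 132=-1561.04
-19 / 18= -1.06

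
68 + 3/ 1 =71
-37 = -37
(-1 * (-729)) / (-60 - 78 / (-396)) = -48114 / 3947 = -12.19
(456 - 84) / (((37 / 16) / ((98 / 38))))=414.86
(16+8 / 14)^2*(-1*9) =-121104 / 49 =-2471.51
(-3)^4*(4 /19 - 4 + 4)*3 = 972 /19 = 51.16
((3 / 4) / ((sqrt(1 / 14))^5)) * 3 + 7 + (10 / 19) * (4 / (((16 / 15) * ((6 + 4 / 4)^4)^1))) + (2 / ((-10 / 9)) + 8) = 6022083 / 456190 + 441 * sqrt(14) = 1663.27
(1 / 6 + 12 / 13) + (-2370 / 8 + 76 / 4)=-43081 / 156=-276.16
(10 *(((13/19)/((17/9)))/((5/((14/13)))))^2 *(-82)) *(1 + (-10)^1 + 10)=-2603664/521645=-4.99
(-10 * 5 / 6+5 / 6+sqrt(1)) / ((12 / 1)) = -13 / 24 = -0.54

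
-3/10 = -0.30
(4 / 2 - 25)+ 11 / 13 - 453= -6177 / 13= -475.15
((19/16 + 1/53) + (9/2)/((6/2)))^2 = 5267025/719104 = 7.32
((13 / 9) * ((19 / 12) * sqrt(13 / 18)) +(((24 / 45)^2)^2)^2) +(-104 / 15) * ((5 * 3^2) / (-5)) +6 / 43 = 247 * sqrt(26) / 648 +6892846889038 / 110204296875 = 64.49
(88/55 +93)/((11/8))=344/5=68.80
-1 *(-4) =4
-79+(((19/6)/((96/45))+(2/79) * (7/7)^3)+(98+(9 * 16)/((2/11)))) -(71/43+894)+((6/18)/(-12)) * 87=-55803071/652224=-85.56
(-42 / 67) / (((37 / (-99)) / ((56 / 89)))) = 232848 / 220631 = 1.06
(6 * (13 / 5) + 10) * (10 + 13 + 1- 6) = 2304 / 5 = 460.80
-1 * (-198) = 198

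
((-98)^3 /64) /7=-2100.88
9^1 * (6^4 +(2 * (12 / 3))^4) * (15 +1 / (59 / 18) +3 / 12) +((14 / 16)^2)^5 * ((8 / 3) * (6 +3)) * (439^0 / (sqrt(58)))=847425747 * sqrt(58) / 7784628224 +44536572 / 59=754857.98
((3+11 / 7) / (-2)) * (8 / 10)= -64 / 35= -1.83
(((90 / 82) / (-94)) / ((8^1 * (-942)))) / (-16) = -15 / 154899968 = -0.00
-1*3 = -3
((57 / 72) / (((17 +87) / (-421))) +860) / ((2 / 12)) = 2138561 / 416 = 5140.77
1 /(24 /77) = 77 /24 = 3.21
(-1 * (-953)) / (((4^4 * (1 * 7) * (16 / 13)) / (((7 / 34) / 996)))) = 12389 / 138706944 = 0.00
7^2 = 49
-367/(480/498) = -30461/80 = -380.76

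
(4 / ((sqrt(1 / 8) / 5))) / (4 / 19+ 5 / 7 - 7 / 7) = -752.36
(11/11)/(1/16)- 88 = -72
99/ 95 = 1.04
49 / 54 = 0.91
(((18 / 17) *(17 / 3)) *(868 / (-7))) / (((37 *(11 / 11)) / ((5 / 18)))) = -620 / 111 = -5.59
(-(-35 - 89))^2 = 15376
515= 515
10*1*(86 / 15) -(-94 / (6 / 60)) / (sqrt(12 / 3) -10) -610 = -4021 / 6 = -670.17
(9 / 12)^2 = 9 / 16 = 0.56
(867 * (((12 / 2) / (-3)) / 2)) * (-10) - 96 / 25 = 216654 / 25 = 8666.16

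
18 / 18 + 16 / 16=2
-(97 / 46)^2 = -9409 / 2116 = -4.45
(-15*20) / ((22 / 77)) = -1050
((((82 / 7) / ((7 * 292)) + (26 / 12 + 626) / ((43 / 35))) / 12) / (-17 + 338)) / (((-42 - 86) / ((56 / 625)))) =-117966311 / 1269599940000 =-0.00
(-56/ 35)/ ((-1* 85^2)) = 8/ 36125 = 0.00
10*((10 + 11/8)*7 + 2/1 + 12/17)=823.31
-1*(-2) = 2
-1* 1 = -1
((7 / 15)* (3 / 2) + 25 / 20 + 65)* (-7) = -9373 / 20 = -468.65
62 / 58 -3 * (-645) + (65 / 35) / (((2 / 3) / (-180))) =291232 / 203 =1434.64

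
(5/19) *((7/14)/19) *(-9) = -45/722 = -0.06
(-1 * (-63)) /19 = 63 /19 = 3.32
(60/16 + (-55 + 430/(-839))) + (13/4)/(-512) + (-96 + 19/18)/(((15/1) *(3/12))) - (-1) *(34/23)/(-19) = -7822192801697/101369456640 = -77.17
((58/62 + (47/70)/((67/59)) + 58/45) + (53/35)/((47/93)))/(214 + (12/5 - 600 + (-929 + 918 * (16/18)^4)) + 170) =-0.01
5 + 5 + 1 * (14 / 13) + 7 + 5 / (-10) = 457 / 26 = 17.58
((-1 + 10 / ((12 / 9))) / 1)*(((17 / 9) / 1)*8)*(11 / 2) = 4862 / 9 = 540.22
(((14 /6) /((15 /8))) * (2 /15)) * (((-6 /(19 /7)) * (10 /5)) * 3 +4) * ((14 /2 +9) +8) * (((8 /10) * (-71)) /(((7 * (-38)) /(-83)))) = 265515008 /406125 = 653.78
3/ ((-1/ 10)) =-30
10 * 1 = 10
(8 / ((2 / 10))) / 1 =40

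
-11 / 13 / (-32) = 11 / 416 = 0.03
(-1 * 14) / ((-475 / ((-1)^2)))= 14 / 475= 0.03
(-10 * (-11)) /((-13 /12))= -1320 /13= -101.54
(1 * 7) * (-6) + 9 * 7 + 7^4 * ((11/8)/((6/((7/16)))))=201005/768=261.73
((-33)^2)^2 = 1185921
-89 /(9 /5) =-445 /9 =-49.44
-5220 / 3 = -1740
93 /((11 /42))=3906 /11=355.09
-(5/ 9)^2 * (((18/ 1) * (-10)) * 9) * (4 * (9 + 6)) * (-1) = -30000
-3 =-3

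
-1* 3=-3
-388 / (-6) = 64.67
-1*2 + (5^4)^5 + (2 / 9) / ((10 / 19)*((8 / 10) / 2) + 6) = 95367431640623.04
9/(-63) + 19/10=123/70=1.76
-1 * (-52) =52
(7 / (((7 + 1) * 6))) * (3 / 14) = 1 / 32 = 0.03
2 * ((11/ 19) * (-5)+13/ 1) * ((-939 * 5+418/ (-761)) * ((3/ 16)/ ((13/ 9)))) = -2315506824/ 187967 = -12318.69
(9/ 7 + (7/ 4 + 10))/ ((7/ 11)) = 4015/ 196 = 20.48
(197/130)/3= 0.51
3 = 3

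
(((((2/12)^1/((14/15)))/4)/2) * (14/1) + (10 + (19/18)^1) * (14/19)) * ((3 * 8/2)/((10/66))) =254573/380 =669.93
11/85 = 0.13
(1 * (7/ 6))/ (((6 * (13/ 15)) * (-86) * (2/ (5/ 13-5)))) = 175/ 29068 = 0.01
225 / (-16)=-14.06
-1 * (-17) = 17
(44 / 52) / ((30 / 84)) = 154 / 65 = 2.37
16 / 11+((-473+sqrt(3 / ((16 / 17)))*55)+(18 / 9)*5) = -5077 / 11+55*sqrt(51) / 4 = -363.35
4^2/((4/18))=72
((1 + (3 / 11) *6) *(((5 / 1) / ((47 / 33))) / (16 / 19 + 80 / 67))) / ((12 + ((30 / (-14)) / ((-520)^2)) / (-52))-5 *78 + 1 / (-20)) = -3915493400 / 325649887893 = -0.01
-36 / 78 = -6 / 13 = -0.46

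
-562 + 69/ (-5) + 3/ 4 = -11501/ 20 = -575.05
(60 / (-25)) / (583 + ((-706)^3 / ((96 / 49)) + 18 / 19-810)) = 2736 / 204759635635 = 0.00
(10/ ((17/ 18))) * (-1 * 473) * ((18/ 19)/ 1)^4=-8937656640/ 2215457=-4034.23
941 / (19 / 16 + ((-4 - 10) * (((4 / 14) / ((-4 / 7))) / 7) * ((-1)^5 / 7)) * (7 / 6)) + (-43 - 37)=41248 / 49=841.80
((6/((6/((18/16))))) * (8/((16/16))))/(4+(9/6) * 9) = 18/35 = 0.51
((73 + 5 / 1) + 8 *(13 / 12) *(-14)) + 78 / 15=-572 / 15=-38.13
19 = 19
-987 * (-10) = 9870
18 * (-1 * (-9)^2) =-1458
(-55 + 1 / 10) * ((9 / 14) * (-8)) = 9882 / 35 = 282.34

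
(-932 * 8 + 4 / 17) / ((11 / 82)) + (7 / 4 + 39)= -41542863 / 748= -55538.59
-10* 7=-70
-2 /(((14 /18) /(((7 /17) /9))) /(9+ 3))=-24 /17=-1.41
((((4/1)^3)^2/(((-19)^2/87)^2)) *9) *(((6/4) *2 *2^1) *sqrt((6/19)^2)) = 10044850176/2476099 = 4056.72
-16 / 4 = -4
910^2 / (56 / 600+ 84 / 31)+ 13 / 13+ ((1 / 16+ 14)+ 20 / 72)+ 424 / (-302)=854416423123 / 2891952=295446.27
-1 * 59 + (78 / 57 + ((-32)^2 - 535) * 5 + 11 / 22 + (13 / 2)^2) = 184689 / 76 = 2430.12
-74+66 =-8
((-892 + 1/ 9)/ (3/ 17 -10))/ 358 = 136459/ 538074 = 0.25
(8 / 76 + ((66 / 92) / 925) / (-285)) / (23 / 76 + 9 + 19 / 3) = 2552934 / 379226875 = 0.01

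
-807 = -807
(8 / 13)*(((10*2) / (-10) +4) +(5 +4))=88 / 13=6.77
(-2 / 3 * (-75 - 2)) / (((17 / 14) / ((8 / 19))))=17248 / 969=17.80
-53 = -53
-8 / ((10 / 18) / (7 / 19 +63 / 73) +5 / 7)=-122976 / 17915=-6.86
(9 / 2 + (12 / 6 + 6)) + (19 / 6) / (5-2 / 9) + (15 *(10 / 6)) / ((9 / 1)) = 6169 / 387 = 15.94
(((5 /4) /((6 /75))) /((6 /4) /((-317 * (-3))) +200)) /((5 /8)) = 15850 /126801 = 0.12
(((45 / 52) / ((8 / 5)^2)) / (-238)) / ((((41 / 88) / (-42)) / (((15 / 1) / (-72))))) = -61875 / 2319616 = -0.03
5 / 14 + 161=2259 / 14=161.36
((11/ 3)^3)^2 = 1771561/ 729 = 2430.12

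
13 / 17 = 0.76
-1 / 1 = -1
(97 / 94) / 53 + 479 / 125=2398503 / 622750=3.85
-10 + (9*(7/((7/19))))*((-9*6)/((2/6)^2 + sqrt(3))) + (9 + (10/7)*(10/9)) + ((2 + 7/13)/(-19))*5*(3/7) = 647172997/1882881 - 373977*sqrt(3)/121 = -5009.57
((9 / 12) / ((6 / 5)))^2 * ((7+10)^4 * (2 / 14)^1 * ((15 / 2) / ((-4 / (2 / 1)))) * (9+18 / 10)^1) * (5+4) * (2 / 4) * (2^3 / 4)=-1522170225 / 896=-1698850.70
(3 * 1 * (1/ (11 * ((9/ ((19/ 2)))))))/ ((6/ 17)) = 323/ 396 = 0.82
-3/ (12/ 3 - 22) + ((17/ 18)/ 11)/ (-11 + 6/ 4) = 593/ 3762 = 0.16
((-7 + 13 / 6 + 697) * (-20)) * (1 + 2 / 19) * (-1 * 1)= 290710 / 19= 15300.53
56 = 56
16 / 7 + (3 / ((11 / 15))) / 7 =221 / 77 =2.87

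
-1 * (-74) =74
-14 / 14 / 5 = -1 / 5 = -0.20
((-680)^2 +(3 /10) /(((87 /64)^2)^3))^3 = 37320409995253152432190850184055495732291048021164032 /377479000103551099201544754601128375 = 98867513119975714.60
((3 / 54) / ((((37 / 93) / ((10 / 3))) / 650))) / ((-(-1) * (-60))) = -10075 / 1998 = -5.04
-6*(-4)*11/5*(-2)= -528/5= -105.60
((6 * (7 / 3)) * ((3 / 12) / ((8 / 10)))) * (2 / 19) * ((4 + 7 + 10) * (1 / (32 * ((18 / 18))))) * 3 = 2205 / 2432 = 0.91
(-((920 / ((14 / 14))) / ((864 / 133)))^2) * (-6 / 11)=233937025 / 21384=10939.82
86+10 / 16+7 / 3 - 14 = 1799 / 24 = 74.96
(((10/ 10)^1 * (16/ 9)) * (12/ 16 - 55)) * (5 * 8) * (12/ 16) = -8680/ 3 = -2893.33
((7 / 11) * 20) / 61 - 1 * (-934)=626854 / 671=934.21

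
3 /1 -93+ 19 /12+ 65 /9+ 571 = 17633 /36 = 489.81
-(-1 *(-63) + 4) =-67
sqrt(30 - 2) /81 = 2 * sqrt(7) /81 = 0.07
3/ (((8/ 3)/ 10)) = 45/ 4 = 11.25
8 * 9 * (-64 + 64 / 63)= -31744 / 7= -4534.86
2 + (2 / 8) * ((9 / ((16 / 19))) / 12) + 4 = 1593 / 256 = 6.22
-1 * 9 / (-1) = 9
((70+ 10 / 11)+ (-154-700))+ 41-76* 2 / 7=-763.81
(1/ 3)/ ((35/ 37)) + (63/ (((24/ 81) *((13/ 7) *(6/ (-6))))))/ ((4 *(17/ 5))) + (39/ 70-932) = -697641719/ 742560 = -939.51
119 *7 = 833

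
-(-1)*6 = 6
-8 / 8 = -1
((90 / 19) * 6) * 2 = 1080 / 19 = 56.84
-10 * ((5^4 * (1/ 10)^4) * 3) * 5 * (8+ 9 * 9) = -6675/ 8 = -834.38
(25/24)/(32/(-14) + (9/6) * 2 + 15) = 35/528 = 0.07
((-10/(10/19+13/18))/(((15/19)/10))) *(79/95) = -36024/427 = -84.37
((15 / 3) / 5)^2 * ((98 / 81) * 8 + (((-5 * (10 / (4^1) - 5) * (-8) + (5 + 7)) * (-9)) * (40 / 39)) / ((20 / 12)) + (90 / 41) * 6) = 22028348 / 43173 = 510.23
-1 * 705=-705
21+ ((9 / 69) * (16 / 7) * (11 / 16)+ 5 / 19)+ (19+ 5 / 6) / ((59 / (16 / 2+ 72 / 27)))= 40695637 / 1624329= 25.05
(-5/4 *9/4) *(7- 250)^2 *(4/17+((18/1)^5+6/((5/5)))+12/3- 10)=-21339123191325/68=-313810635166.54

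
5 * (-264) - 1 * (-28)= -1292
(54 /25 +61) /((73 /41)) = 64739 /1825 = 35.47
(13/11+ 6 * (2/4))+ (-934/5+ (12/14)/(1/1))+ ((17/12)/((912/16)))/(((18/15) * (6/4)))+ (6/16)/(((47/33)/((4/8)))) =-80922687499/445571280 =-181.62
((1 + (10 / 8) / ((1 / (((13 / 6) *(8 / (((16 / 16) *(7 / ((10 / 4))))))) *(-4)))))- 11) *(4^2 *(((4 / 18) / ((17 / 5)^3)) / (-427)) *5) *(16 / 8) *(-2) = -68800000 / 396493839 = -0.17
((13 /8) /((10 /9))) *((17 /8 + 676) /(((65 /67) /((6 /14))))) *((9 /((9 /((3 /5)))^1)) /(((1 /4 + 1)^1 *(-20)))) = -168237 /16000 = -10.51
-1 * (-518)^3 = 138991832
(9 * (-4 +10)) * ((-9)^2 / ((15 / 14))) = 4082.40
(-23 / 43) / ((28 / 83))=-1909 / 1204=-1.59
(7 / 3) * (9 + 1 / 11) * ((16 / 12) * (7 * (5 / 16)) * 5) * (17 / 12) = 520625 / 1188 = 438.24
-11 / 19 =-0.58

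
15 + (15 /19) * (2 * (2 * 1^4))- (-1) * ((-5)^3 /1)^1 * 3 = -6780 /19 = -356.84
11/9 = 1.22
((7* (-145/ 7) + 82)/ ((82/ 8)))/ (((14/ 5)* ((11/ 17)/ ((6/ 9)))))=-1020/ 451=-2.26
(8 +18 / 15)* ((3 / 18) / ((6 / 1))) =23 / 90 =0.26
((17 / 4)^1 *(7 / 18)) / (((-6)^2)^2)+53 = 4945655 / 93312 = 53.00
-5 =-5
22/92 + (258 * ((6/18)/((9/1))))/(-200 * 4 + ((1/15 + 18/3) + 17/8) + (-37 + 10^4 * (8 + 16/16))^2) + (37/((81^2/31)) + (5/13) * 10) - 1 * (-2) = 23854038466802130695/3810485244134256714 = 6.26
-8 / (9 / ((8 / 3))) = -64 / 27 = -2.37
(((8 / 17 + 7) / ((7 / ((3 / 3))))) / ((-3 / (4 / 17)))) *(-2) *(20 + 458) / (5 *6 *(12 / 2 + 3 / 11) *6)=1335532 / 18844245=0.07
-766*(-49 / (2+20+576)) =18767 / 299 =62.77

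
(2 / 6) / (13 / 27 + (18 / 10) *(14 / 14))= 45 / 308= 0.15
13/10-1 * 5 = -3.70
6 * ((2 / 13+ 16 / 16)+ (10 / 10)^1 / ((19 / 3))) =7.87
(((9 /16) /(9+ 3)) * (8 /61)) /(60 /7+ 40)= 21 /165920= 0.00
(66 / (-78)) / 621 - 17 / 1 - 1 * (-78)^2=-49253384 / 8073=-6101.00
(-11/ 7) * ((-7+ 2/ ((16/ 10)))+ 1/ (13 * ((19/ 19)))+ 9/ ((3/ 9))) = -12199/ 364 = -33.51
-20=-20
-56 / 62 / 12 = -7 / 93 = -0.08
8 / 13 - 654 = -8494 / 13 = -653.38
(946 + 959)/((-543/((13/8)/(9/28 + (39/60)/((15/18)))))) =-1444625/279102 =-5.18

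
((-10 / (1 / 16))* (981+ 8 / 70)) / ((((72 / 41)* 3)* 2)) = -2815798 / 189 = -14898.40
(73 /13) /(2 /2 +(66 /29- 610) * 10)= -2117 /2290743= -0.00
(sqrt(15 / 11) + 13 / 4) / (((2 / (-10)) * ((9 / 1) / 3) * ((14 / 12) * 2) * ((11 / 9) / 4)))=-585 / 77 - 180 * sqrt(165) / 847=-10.33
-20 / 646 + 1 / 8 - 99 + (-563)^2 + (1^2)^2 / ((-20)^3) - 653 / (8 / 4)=316543.59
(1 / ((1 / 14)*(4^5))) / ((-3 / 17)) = -119 / 1536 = -0.08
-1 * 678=-678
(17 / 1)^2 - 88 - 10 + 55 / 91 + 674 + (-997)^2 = 90533589 / 91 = 994874.60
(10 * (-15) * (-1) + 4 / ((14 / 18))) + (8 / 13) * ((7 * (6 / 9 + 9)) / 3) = 138430 / 819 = 169.02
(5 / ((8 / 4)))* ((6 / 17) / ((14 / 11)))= 165 / 238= 0.69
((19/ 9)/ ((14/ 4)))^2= 1444/ 3969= 0.36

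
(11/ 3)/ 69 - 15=-3094/ 207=-14.95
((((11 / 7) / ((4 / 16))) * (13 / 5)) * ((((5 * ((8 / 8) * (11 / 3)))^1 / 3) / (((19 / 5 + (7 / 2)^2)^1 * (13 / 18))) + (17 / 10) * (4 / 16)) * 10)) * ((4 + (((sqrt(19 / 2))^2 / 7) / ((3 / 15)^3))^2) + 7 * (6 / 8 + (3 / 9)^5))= 1198594096916953 / 267550290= 4479883.38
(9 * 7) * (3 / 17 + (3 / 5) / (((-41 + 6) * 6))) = 10.94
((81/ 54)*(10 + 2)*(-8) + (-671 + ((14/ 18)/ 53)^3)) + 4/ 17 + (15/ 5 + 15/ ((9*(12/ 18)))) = -2986239615833/ 3690065322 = -809.26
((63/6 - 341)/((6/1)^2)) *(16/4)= -661/18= -36.72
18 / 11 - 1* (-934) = 10292 / 11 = 935.64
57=57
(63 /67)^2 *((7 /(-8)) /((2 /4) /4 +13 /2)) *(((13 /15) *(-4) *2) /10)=481572 /5947925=0.08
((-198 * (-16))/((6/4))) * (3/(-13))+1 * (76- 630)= -13538/13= -1041.38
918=918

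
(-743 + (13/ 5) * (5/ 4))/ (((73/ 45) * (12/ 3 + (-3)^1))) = -133155/ 292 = -456.01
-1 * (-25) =25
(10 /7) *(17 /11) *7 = 15.45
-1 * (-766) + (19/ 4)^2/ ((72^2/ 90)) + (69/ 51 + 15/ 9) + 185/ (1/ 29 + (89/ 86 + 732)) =7348736023561/ 9547983360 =769.66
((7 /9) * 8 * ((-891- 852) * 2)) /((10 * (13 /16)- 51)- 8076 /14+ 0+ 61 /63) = 1561728 /44551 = 35.05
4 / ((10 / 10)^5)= 4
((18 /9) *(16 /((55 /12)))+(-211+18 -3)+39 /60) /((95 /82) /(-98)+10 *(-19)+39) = 83254969 /66744205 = 1.25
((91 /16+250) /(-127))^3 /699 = -68468125571 /5864733560832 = -0.01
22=22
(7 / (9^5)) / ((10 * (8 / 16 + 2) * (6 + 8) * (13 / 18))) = 1 / 2132325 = 0.00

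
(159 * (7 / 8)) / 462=53 / 176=0.30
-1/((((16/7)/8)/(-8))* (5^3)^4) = 28/244140625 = 0.00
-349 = -349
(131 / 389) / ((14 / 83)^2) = 902459 / 76244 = 11.84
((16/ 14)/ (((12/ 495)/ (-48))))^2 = 250905600/ 49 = 5120522.45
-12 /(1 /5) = -60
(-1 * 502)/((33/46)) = -23092/33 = -699.76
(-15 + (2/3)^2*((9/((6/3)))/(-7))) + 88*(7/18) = 1193/63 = 18.94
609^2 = 370881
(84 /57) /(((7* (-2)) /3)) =-6 /19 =-0.32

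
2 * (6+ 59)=130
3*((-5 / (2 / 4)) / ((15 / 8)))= -16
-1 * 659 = -659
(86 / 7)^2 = 7396 / 49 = 150.94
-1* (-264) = 264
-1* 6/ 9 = -2/ 3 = -0.67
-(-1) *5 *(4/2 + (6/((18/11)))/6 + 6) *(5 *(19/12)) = 73625/216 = 340.86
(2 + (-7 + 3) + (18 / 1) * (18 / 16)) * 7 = 127.75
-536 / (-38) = 268 / 19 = 14.11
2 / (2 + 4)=1 / 3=0.33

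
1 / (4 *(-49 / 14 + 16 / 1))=1 / 50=0.02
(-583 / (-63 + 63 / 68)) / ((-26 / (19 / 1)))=-376618 / 54873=-6.86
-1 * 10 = -10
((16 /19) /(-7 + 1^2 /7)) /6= -7 /342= -0.02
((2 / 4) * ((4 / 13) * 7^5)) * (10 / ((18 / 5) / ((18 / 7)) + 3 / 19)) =7983325 / 481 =16597.35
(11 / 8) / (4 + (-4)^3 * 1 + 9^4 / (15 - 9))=11 / 8268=0.00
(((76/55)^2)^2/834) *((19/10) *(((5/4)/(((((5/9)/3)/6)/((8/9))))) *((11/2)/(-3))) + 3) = -3402941952/6359684375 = -0.54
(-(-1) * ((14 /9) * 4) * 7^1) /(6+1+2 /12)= 784 /129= 6.08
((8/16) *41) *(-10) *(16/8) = -410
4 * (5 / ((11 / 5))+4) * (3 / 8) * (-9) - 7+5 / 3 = -5941 / 66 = -90.02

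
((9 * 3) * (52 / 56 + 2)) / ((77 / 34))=34.91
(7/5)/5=7/25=0.28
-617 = -617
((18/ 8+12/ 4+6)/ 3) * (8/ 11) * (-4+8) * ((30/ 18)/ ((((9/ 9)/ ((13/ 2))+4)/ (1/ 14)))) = 650/ 2079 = 0.31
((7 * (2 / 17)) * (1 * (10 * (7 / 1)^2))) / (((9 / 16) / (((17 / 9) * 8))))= 878080 / 81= 10840.49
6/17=0.35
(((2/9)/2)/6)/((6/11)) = 11/324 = 0.03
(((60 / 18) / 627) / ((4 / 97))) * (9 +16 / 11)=55775 / 41382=1.35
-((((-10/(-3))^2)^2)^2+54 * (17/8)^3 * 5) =-29951616055/1679616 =-17832.42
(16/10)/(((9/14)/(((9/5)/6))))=56/75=0.75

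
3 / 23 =0.13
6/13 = 0.46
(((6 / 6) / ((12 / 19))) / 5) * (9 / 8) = 57 / 160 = 0.36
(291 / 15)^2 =376.36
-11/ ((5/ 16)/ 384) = -67584/ 5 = -13516.80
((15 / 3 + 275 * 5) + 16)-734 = 662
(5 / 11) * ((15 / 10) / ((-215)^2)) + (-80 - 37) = -23796627 / 203390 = -117.00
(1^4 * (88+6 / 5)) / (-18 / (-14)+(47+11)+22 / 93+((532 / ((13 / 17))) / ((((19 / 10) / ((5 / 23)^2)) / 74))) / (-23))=45924317166 / 1981310395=23.18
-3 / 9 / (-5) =1 / 15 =0.07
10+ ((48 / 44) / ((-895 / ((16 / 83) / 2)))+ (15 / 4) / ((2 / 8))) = 20428279 / 817135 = 25.00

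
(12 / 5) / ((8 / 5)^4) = 375 / 1024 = 0.37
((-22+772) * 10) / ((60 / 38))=4750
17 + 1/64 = 17.02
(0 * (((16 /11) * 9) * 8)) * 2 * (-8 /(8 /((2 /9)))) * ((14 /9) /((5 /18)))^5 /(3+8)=0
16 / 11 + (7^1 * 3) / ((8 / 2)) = 295 / 44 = 6.70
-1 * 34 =-34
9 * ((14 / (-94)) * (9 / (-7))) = 81 / 47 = 1.72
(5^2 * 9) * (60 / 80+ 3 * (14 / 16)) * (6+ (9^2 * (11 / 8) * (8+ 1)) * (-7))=-340716375 / 64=-5323693.36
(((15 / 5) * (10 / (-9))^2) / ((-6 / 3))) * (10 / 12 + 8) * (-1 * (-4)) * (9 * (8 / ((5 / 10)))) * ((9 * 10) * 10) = -8480000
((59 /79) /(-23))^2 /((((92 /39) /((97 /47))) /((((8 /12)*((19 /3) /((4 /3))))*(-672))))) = -7005707436 /3568909609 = -1.96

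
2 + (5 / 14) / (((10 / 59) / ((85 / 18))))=6023 / 504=11.95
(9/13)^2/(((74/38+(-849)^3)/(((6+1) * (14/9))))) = -8379/982501855543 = -0.00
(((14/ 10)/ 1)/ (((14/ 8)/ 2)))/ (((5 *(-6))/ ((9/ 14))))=-6/ 175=-0.03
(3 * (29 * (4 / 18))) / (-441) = -58 / 1323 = -0.04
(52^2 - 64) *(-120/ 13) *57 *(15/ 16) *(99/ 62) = -837985500/ 403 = -2079368.49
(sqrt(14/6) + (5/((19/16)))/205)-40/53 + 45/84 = -229431/1156036 + sqrt(21)/3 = 1.33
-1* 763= -763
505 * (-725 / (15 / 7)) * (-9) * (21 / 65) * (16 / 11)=103335120 / 143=722623.22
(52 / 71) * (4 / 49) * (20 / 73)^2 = 83200 / 18539591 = 0.00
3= 3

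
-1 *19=-19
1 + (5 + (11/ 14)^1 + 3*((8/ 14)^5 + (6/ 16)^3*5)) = 66772019/ 8605184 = 7.76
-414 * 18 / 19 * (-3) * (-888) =-1044848.84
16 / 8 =2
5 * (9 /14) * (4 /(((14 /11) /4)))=40.41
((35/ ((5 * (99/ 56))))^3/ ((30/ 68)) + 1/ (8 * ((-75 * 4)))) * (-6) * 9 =-327684436421/ 43124400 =-7598.59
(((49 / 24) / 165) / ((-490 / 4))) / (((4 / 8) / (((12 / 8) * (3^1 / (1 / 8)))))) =-2 / 275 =-0.01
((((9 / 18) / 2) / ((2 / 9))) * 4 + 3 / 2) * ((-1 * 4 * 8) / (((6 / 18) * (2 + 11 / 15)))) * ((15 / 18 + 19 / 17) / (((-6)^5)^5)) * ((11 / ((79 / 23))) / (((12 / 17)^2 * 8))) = 0.00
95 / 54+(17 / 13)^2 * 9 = 156509 / 9126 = 17.15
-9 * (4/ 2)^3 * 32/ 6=-384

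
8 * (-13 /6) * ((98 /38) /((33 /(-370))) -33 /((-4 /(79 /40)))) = 16460743 /75240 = 218.78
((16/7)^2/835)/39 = 256/1595685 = 0.00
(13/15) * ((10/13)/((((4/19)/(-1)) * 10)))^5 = -2476099/438696960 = -0.01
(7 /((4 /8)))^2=196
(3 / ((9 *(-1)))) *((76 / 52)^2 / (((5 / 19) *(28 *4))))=-6859 / 283920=-0.02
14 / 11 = 1.27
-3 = -3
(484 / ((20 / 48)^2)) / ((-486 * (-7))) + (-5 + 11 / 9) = -13978 / 4725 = -2.96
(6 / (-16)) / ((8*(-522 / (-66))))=-11 / 1856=-0.01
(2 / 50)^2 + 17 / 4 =10629 / 2500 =4.25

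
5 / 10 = 1 / 2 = 0.50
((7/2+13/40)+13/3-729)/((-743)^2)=-0.00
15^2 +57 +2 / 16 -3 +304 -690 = -855 / 8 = -106.88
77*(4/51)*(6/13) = 616/221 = 2.79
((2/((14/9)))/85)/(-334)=-9/198730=-0.00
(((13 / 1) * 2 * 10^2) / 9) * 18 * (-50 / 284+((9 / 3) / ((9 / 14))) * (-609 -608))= -6290624600 / 213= -29533448.83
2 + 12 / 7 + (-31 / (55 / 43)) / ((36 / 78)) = -112723 / 2310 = -48.80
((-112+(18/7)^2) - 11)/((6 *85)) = -1901/8330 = -0.23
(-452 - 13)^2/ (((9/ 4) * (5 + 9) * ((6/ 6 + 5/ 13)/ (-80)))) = -396603.17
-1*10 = -10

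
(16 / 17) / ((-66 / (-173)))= 2.47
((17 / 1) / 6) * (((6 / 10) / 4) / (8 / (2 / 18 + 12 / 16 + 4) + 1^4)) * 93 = 55335 / 3704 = 14.94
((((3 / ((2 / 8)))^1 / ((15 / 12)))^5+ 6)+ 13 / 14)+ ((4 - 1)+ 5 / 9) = 32109428093 / 393750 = 81547.75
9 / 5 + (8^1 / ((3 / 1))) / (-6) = 61 / 45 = 1.36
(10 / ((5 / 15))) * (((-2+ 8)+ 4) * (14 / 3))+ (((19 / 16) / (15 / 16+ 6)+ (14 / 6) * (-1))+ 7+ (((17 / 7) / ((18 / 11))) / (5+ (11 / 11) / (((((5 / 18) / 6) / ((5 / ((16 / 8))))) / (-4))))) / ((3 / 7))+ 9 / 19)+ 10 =1415.30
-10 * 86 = -860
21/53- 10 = -509/53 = -9.60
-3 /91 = -0.03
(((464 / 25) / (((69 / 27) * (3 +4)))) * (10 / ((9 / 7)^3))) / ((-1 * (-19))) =0.26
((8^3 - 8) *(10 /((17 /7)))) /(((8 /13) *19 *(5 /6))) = 68796 /323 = 212.99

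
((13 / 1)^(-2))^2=1 / 28561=0.00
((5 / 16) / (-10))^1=-1 / 32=-0.03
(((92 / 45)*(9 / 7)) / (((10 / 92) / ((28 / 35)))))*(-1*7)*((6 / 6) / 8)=-2116 / 125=-16.93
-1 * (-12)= 12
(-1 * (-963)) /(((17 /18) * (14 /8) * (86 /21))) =104004 /731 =142.28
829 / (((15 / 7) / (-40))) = -46424 / 3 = -15474.67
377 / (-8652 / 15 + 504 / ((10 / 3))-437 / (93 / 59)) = -175305 / 326819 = -0.54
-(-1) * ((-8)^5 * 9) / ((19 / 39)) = -11501568 / 19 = -605345.68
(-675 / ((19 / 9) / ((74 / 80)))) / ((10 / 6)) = -26973 / 152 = -177.45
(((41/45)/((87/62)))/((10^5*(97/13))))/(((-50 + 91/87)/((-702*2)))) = 644397/25820187500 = 0.00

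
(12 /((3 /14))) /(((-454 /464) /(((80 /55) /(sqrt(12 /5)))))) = -103936 * sqrt(15) /7491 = -53.74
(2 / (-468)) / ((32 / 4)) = -1 / 1872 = -0.00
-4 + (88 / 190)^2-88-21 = -1017889 / 9025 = -112.79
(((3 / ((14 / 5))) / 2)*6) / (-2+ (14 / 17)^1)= -153 / 56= -2.73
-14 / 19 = -0.74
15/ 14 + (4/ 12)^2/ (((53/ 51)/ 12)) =1747/ 742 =2.35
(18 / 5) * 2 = 36 / 5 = 7.20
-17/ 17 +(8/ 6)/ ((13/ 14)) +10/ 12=33/ 26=1.27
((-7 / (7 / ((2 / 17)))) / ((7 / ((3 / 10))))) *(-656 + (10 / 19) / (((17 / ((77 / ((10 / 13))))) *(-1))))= 638667 / 192185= 3.32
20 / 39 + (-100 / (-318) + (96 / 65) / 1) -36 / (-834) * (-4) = 1020702 / 478855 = 2.13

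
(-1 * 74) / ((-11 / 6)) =444 / 11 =40.36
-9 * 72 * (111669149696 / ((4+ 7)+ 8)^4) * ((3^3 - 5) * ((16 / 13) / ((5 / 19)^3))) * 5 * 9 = -17633967486271488 / 475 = -37124142076361.03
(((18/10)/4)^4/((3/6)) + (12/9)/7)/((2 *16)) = 457781/53760000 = 0.01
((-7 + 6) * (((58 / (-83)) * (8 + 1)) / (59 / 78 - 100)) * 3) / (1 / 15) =-1832220 / 642503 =-2.85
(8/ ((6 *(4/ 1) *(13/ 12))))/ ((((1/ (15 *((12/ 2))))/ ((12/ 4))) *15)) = 72/ 13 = 5.54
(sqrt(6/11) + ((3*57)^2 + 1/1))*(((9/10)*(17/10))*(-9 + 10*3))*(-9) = -422795457/50-28917*sqrt(66)/1100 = -8456122.71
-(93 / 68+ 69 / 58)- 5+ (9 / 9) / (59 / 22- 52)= -16213139 / 2139620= -7.58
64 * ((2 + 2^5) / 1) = 2176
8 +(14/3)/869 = 20870/2607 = 8.01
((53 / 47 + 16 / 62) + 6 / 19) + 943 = 26152172 / 27683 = 944.70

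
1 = 1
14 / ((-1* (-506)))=7 / 253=0.03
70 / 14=5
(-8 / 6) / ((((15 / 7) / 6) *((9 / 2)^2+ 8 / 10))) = -224 / 1263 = -0.18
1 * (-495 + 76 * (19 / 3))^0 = 1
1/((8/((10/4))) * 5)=1/16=0.06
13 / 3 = 4.33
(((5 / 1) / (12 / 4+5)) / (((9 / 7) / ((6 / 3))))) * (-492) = -1435 / 3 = -478.33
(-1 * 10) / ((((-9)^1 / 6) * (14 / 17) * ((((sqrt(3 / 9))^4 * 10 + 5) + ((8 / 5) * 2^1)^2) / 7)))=12750 / 3679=3.47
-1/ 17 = -0.06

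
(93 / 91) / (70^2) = 93 / 445900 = 0.00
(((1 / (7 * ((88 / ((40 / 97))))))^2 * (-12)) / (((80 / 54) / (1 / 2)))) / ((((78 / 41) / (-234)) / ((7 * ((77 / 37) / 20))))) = 9963 / 61271408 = 0.00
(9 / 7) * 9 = 81 / 7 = 11.57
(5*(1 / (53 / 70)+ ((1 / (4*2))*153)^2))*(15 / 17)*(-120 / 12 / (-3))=155644625 / 28832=5398.33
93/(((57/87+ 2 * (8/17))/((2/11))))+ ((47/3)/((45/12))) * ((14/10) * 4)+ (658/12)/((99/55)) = 64.45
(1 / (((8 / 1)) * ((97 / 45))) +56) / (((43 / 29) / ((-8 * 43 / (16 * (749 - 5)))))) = -1261529 / 1154688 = -1.09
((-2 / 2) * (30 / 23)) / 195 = -2 / 299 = -0.01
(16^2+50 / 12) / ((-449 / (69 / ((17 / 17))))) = -35903 / 898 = -39.98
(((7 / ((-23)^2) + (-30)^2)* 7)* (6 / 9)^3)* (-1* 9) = -26661992 / 1587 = -16800.25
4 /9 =0.44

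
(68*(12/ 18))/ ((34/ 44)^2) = 3872/ 51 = 75.92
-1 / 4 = -0.25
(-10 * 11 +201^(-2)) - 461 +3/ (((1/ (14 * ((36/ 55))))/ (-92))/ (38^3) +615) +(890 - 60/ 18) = 315.67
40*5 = 200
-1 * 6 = -6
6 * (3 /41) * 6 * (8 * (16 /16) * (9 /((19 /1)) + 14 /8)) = 36504 /779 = 46.86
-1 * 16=-16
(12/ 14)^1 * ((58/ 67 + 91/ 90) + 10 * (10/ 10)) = 10231/ 1005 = 10.18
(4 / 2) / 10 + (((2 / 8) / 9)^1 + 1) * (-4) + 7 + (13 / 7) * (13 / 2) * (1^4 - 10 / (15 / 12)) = -7327 / 90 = -81.41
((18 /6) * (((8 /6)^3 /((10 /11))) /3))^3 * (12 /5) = 174456832 /4100625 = 42.54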